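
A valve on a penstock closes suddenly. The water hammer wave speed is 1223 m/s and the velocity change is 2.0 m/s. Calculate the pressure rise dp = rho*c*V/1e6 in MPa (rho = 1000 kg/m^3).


dp = 1000 * 1223 * 2.0 / 1e6 = 2.4460 MPa


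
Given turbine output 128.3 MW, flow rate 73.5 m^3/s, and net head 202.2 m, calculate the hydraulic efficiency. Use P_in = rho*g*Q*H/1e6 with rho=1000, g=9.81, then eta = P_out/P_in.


P_in = 1000 * 9.81 * 73.5 * 202.2 / 1e6 = 145.7933 MW
eta = 128.3 / 145.7933 = 0.8800


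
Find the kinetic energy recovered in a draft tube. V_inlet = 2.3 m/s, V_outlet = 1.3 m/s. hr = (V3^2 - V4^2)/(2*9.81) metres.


hr = (2.3^2 - 1.3^2) / (2*9.81) = 0.1835 m


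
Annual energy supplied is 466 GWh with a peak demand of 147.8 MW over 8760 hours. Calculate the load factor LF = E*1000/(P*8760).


LF = 466 * 1000 / (147.8 * 8760) = 0.3599


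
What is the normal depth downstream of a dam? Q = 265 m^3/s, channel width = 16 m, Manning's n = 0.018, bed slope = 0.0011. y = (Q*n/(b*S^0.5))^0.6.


y = (265 * 0.018 / (16 * 0.0011^0.5))^0.6 = 3.7344 m


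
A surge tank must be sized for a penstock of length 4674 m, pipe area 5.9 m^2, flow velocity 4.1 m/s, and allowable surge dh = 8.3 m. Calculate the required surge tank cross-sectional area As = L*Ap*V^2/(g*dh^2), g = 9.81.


As = 4674 * 5.9 * 4.1^2 / (9.81 * 8.3^2) = 685.9354 m^2


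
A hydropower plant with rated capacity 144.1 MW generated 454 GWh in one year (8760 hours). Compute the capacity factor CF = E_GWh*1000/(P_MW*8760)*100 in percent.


CF = 454 * 1000 / (144.1 * 8760) * 100 = 35.9656 %


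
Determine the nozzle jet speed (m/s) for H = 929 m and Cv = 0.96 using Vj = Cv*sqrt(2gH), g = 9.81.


Vj = 0.96 * sqrt(2*9.81*929) = 129.6070 m/s


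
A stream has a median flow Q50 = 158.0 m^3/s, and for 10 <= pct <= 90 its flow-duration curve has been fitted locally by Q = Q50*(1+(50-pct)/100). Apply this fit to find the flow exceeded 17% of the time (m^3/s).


Q = 158.0 * (1 + (50 - 17)/100) = 210.1400 m^3/s


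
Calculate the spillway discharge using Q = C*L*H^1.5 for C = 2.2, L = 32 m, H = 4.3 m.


Q = 2.2 * 32 * 4.3^1.5 = 627.7336 m^3/s


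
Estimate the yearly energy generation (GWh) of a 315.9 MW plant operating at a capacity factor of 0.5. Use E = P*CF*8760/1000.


E = 315.9 * 0.5 * 8760 / 1000 = 1383.6420 GWh


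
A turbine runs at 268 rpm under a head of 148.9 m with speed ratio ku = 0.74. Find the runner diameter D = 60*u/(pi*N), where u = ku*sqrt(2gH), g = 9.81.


u = 0.74 * sqrt(2*9.81*148.9) = 39.9971 m/s
D = 60 * 39.9971 / (pi * 268) = 2.8503 m


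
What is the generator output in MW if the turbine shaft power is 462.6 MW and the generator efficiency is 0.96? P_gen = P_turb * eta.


P_gen = 462.6 * 0.96 = 444.0960 MW


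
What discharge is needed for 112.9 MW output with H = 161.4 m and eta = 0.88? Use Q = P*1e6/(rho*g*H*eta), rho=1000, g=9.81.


Q = 112.9 * 1e6 / (1000 * 9.81 * 161.4 * 0.88) = 81.0287 m^3/s


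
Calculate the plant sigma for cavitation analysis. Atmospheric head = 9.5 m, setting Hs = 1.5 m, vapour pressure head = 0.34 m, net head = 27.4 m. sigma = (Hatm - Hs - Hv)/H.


sigma = (9.5 - 1.5 - 0.34) / 27.4 = 0.2796


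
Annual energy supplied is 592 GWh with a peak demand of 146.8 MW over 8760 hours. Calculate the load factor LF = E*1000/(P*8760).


LF = 592 * 1000 / (146.8 * 8760) = 0.4604


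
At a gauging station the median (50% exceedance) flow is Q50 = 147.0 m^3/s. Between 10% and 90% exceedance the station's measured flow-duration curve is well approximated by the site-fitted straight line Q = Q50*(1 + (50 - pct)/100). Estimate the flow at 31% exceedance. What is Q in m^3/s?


Q = 147.0 * (1 + (50 - 31)/100) = 174.9300 m^3/s


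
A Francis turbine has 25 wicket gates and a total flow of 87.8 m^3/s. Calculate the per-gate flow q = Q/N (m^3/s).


q = 87.8 / 25 = 3.5120 m^3/s


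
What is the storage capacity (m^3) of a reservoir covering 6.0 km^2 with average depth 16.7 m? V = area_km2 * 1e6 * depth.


V = 6.0 * 1e6 * 16.7 = 1.0020e+08 m^3


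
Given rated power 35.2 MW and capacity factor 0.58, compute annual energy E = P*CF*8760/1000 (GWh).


E = 35.2 * 0.58 * 8760 / 1000 = 178.8442 GWh


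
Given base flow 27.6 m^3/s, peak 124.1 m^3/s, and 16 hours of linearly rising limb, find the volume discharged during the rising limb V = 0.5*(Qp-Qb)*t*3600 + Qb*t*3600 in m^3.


V = 0.5*(124.1 - 27.6)*16*3600 + 27.6*16*3600 = 4.3690e+06 m^3


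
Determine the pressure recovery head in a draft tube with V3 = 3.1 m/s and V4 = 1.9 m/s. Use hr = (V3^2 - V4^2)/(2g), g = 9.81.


hr = (3.1^2 - 1.9^2) / (2*9.81) = 0.3058 m


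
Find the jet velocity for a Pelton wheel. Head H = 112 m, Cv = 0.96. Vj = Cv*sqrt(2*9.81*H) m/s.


Vj = 0.96 * sqrt(2*9.81*112) = 45.0018 m/s


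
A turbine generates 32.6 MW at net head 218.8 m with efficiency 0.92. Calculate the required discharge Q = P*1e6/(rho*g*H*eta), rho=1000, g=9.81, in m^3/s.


Q = 32.6 * 1e6 / (1000 * 9.81 * 218.8 * 0.92) = 16.5087 m^3/s


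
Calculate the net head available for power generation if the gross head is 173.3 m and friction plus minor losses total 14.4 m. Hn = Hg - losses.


Hn = 173.3 - 14.4 = 158.9000 m


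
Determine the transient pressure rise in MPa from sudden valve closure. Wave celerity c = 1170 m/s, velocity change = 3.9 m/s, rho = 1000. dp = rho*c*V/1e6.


dp = 1000 * 1170 * 3.9 / 1e6 = 4.5630 MPa


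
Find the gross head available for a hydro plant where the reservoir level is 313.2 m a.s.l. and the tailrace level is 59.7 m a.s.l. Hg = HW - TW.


Hg = 313.2 - 59.7 = 253.5000 m


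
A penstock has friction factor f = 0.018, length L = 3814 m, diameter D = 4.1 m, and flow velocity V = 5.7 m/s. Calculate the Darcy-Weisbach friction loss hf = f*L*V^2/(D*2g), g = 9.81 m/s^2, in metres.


hf = 0.018 * 3814 * 5.7^2 / (4.1 * 2 * 9.81) = 27.7281 m


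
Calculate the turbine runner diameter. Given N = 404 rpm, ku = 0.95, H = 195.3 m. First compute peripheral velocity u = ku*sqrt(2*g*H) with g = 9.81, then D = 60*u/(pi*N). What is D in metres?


u = 0.95 * sqrt(2*9.81*195.3) = 58.8064 m/s
D = 60 * 58.8064 / (pi * 404) = 2.7800 m


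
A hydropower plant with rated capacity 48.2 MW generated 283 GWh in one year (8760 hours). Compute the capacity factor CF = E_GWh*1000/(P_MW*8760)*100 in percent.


CF = 283 * 1000 / (48.2 * 8760) * 100 = 67.0248 %


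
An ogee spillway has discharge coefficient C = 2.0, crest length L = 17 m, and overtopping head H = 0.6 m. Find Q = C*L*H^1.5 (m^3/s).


Q = 2.0 * 17 * 0.6^1.5 = 15.8018 m^3/s


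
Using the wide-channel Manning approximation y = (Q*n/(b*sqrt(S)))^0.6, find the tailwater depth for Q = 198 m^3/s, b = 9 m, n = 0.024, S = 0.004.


y = (198 * 0.024 / (9 * 0.004^0.5))^0.6 = 3.5724 m


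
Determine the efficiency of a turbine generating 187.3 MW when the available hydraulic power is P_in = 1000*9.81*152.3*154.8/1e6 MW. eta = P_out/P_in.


P_in = 1000 * 9.81 * 152.3 * 154.8 / 1e6 = 231.2810 MW
eta = 187.3 / 231.2810 = 0.8098


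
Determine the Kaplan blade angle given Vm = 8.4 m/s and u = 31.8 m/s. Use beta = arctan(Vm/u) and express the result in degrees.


beta = arctan(8.4 / 31.8) = 14.7968 degrees


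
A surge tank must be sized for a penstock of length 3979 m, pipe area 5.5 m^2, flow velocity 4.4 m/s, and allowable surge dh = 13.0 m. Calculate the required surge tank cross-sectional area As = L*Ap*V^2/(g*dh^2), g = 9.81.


As = 3979 * 5.5 * 4.4^2 / (9.81 * 13.0^2) = 255.5561 m^2


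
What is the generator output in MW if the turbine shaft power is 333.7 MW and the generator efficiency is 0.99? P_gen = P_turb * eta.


P_gen = 333.7 * 0.99 = 330.3630 MW


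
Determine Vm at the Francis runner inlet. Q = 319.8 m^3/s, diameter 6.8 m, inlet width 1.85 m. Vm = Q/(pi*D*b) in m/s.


Vm = 319.8 / (pi * 6.8 * 1.85) = 8.0919 m/s


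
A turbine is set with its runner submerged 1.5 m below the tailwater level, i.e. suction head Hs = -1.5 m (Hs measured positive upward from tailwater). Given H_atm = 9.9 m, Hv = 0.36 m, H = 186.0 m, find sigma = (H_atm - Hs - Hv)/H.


sigma = (9.9 - (-1.5) - 0.36) / 186.0 = 0.0594


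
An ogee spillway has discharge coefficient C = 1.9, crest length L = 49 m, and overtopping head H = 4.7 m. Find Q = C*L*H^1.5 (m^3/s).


Q = 1.9 * 49 * 4.7^1.5 = 948.6292 m^3/s


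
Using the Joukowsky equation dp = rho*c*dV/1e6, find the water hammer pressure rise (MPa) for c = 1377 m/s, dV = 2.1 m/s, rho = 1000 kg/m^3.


dp = 1000 * 1377 * 2.1 / 1e6 = 2.8917 MPa


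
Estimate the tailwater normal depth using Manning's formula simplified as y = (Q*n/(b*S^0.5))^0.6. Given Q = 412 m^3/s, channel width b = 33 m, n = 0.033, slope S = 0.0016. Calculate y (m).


y = (412 * 0.033 / (33 * 0.0016^0.5))^0.6 = 4.0523 m


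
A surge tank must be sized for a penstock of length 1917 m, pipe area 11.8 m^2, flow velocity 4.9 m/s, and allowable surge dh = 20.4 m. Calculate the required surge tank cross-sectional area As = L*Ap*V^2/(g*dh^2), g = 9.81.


As = 1917 * 11.8 * 4.9^2 / (9.81 * 20.4^2) = 133.0353 m^2


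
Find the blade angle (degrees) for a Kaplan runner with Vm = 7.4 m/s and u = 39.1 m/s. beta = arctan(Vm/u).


beta = arctan(7.4 / 39.1) = 10.7169 degrees


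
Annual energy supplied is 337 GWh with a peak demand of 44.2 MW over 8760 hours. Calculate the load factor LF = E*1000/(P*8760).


LF = 337 * 1000 / (44.2 * 8760) = 0.8704


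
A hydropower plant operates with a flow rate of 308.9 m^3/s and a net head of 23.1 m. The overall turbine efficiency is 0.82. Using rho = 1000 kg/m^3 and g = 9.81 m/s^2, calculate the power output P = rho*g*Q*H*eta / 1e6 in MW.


P = 1000 * 9.81 * 308.9 * 23.1 * 0.82 / 1e6 = 57.4001 MW


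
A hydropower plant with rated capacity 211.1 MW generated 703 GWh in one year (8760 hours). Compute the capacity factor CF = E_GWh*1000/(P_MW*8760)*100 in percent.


CF = 703 * 1000 / (211.1 * 8760) * 100 = 38.0157 %


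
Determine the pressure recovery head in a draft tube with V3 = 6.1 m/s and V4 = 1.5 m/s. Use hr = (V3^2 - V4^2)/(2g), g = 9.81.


hr = (6.1^2 - 1.5^2) / (2*9.81) = 1.7819 m


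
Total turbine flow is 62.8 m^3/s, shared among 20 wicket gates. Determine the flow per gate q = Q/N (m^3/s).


q = 62.8 / 20 = 3.1400 m^3/s


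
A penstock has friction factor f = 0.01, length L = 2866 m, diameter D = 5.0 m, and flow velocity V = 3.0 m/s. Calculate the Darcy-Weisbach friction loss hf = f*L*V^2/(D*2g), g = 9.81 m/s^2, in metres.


hf = 0.01 * 2866 * 3.0^2 / (5.0 * 2 * 9.81) = 2.6294 m


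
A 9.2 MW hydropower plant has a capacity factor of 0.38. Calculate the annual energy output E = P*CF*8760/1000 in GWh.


E = 9.2 * 0.38 * 8760 / 1000 = 30.6250 GWh


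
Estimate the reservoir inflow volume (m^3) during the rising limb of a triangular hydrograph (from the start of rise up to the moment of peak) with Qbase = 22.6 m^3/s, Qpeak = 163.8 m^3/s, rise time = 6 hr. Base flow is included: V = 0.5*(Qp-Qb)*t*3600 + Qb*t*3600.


V = 0.5*(163.8 - 22.6)*6*3600 + 22.6*6*3600 = 2.0131e+06 m^3


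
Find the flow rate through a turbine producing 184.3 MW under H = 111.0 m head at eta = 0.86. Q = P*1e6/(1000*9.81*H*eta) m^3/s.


Q = 184.3 * 1e6 / (1000 * 9.81 * 111.0 * 0.86) = 196.8044 m^3/s


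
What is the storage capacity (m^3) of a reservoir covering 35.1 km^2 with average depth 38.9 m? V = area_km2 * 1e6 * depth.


V = 35.1 * 1e6 * 38.9 = 1.3654e+09 m^3


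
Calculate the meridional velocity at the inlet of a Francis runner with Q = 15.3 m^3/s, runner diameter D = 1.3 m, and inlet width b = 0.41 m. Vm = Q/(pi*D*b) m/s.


Vm = 15.3 / (pi * 1.3 * 0.41) = 9.1372 m/s


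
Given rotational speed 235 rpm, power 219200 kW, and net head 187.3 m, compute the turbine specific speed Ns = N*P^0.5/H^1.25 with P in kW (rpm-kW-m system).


Ns = 235 * 219200^0.5 / 187.3^1.25 = 158.7874


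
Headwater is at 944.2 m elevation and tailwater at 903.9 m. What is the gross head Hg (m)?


Hg = 944.2 - 903.9 = 40.3000 m


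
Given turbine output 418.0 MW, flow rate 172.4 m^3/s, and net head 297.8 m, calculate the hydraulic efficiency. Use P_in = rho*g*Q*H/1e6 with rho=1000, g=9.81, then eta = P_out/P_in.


P_in = 1000 * 9.81 * 172.4 * 297.8 / 1e6 = 503.6525 MW
eta = 418.0 / 503.6525 = 0.8299


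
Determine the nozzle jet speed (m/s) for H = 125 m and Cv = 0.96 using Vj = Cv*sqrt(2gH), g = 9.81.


Vj = 0.96 * sqrt(2*9.81*125) = 47.5418 m/s


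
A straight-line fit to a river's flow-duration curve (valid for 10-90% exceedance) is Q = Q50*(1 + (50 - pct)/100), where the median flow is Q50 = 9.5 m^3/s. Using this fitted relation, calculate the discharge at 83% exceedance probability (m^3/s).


Q = 9.5 * (1 + (50 - 83)/100) = 6.3650 m^3/s


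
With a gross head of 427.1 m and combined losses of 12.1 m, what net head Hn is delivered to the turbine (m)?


Hn = 427.1 - 12.1 = 415.0000 m


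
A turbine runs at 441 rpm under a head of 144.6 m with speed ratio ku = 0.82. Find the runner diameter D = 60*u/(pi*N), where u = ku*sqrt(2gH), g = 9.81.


u = 0.82 * sqrt(2*9.81*144.6) = 43.6765 m/s
D = 60 * 43.6765 / (pi * 441) = 1.8915 m


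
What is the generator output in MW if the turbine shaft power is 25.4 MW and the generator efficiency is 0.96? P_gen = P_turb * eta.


P_gen = 25.4 * 0.96 = 24.3840 MW


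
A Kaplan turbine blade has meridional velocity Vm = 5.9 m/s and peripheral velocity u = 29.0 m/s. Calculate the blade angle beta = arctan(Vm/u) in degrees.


beta = arctan(5.9 / 29.0) = 11.4998 degrees


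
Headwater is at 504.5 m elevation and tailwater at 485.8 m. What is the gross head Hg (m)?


Hg = 504.5 - 485.8 = 18.7000 m


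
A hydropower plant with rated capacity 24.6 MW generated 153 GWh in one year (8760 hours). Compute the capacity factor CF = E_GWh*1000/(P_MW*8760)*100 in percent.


CF = 153 * 1000 / (24.6 * 8760) * 100 = 70.9990 %


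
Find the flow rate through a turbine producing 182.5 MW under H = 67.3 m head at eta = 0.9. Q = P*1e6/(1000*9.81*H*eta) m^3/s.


Q = 182.5 * 1e6 / (1000 * 9.81 * 67.3 * 0.9) = 307.1399 m^3/s


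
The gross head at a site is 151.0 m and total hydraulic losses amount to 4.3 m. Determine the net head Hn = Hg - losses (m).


Hn = 151.0 - 4.3 = 146.7000 m


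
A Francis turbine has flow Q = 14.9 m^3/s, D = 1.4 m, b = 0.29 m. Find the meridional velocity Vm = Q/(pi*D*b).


Vm = 14.9 / (pi * 1.4 * 0.29) = 11.6818 m/s


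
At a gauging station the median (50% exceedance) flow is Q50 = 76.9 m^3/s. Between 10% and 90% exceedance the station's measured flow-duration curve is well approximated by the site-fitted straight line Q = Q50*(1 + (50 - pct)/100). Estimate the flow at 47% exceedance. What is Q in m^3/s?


Q = 76.9 * (1 + (50 - 47)/100) = 79.2070 m^3/s


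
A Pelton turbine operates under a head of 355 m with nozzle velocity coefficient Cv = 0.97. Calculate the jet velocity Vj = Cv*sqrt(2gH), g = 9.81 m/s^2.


Vj = 0.97 * sqrt(2*9.81*355) = 80.9535 m/s


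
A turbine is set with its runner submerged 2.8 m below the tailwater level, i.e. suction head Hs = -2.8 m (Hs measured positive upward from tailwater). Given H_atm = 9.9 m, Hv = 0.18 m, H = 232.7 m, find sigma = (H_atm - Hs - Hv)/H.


sigma = (9.9 - (-2.8) - 0.18) / 232.7 = 0.0538


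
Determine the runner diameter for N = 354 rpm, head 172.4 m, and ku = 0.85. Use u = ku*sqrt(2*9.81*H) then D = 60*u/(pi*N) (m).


u = 0.85 * sqrt(2*9.81*172.4) = 49.4353 m/s
D = 60 * 49.4353 / (pi * 354) = 2.6671 m


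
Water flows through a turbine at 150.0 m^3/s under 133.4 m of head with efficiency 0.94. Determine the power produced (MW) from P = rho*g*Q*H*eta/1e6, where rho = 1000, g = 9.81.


P = 1000 * 9.81 * 150.0 * 133.4 * 0.94 / 1e6 = 184.5202 MW


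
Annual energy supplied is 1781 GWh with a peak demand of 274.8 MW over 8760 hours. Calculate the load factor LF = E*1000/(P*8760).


LF = 1781 * 1000 / (274.8 * 8760) = 0.7398


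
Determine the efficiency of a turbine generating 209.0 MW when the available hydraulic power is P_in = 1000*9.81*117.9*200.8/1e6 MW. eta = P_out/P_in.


P_in = 1000 * 9.81 * 117.9 * 200.8 / 1e6 = 232.2451 MW
eta = 209.0 / 232.2451 = 0.8999


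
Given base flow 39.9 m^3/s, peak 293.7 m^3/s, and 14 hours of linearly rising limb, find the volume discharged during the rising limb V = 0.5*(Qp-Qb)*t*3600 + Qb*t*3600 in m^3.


V = 0.5*(293.7 - 39.9)*14*3600 + 39.9*14*3600 = 8.4067e+06 m^3


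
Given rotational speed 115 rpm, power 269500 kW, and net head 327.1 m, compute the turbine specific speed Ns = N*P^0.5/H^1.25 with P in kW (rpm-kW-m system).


Ns = 115 * 269500^0.5 / 327.1^1.25 = 42.9167


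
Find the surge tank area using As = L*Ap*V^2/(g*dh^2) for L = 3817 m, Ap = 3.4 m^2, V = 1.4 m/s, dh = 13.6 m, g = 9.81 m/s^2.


As = 3817 * 3.4 * 1.4^2 / (9.81 * 13.6^2) = 14.0188 m^2


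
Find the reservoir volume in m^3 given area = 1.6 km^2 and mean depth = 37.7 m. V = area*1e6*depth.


V = 1.6 * 1e6 * 37.7 = 6.0320e+07 m^3


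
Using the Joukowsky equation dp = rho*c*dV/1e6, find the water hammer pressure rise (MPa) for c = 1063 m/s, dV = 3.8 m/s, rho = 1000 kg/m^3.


dp = 1000 * 1063 * 3.8 / 1e6 = 4.0394 MPa


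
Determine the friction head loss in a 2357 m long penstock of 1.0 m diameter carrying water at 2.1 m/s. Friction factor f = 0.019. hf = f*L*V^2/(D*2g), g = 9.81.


hf = 0.019 * 2357 * 2.1^2 / (1.0 * 2 * 9.81) = 10.0659 m


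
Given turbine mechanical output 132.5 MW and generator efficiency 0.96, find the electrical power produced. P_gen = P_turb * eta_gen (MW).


P_gen = 132.5 * 0.96 = 127.2000 MW


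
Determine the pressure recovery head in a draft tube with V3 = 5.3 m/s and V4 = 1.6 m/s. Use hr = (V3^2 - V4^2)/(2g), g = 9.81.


hr = (5.3^2 - 1.6^2) / (2*9.81) = 1.3012 m


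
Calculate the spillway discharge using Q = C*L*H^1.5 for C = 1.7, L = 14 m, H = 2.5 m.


Q = 1.7 * 14 * 2.5^1.5 = 94.0778 m^3/s


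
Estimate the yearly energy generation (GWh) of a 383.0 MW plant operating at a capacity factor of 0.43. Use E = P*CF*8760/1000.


E = 383.0 * 0.43 * 8760 / 1000 = 1442.6844 GWh


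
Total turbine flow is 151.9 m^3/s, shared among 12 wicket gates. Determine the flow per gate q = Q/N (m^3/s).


q = 151.9 / 12 = 12.6583 m^3/s


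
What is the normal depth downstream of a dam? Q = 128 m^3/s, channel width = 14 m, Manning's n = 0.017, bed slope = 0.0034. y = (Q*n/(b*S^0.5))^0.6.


y = (128 * 0.017 / (14 * 0.0034^0.5))^0.6 = 1.8008 m


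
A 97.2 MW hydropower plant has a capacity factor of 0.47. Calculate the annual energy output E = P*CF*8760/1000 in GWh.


E = 97.2 * 0.47 * 8760 / 1000 = 400.1918 GWh


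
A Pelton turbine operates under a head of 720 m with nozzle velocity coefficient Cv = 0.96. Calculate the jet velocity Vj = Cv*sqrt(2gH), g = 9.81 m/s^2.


Vj = 0.96 * sqrt(2*9.81*720) = 114.1004 m/s


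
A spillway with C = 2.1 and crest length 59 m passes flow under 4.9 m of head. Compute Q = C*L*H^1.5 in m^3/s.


Q = 2.1 * 59 * 4.9^1.5 = 1343.8953 m^3/s


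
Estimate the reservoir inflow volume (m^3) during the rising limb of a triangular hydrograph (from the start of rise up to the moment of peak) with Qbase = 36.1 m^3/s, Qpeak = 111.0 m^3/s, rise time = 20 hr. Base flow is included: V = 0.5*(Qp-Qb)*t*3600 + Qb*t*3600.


V = 0.5*(111.0 - 36.1)*20*3600 + 36.1*20*3600 = 5.2956e+06 m^3


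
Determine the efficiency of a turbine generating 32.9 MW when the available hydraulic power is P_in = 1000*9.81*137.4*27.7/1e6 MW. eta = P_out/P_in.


P_in = 1000 * 9.81 * 137.4 * 27.7 / 1e6 = 37.3367 MW
eta = 32.9 / 37.3367 = 0.8812


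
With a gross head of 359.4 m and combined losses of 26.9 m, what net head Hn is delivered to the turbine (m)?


Hn = 359.4 - 26.9 = 332.5000 m


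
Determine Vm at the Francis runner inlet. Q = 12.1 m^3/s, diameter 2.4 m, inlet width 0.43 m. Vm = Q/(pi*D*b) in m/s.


Vm = 12.1 / (pi * 2.4 * 0.43) = 3.7321 m/s


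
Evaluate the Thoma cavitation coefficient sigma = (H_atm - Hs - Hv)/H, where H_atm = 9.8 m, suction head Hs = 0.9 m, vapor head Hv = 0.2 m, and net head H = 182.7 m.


sigma = (9.8 - 0.9 - 0.2) / 182.7 = 0.0476


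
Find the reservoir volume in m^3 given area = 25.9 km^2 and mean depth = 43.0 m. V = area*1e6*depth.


V = 25.9 * 1e6 * 43.0 = 1.1137e+09 m^3


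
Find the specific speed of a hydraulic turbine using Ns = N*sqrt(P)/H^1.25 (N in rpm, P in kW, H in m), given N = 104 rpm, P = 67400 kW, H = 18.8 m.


Ns = 104 * 67400^0.5 / 18.8^1.25 = 689.7091


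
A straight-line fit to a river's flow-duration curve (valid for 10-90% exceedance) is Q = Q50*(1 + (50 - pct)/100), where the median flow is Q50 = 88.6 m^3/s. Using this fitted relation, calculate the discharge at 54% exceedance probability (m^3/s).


Q = 88.6 * (1 + (50 - 54)/100) = 85.0560 m^3/s


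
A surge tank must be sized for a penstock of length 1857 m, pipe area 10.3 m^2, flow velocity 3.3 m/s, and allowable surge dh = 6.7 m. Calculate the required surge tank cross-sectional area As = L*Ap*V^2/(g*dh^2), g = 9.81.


As = 1857 * 10.3 * 3.3^2 / (9.81 * 6.7^2) = 472.9970 m^2


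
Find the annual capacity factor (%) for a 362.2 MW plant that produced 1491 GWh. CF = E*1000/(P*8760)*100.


CF = 1491 * 1000 / (362.2 * 8760) * 100 = 46.9921 %


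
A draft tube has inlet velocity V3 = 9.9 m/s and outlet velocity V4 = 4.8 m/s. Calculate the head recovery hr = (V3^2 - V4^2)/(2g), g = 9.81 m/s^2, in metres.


hr = (9.9^2 - 4.8^2) / (2*9.81) = 3.8211 m


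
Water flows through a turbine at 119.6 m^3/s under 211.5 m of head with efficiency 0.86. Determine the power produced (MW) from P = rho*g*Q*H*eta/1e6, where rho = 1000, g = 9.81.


P = 1000 * 9.81 * 119.6 * 211.5 * 0.86 / 1e6 = 213.4072 MW


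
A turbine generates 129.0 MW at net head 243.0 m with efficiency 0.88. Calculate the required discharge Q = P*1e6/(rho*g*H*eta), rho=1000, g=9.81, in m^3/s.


Q = 129.0 * 1e6 / (1000 * 9.81 * 243.0 * 0.88) = 61.4939 m^3/s


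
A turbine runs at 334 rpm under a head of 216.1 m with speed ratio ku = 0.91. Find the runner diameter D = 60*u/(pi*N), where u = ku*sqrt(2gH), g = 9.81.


u = 0.91 * sqrt(2*9.81*216.1) = 59.2541 m/s
D = 60 * 59.2541 / (pi * 334) = 3.3882 m


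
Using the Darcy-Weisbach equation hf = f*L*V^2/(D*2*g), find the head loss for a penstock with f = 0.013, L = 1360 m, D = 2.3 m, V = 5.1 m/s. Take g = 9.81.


hf = 0.013 * 1360 * 5.1^2 / (2.3 * 2 * 9.81) = 10.1905 m


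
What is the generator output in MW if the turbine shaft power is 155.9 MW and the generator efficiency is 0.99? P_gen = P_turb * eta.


P_gen = 155.9 * 0.99 = 154.3410 MW


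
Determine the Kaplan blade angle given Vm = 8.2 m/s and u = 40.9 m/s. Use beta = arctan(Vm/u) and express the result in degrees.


beta = arctan(8.2 / 40.9) = 11.3369 degrees


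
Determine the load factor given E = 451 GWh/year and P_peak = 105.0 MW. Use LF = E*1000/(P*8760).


LF = 451 * 1000 / (105.0 * 8760) = 0.4903


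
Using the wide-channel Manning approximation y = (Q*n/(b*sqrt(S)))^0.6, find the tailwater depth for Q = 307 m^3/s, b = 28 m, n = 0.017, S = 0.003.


y = (307 * 0.017 / (28 * 0.003^0.5))^0.6 = 2.0851 m


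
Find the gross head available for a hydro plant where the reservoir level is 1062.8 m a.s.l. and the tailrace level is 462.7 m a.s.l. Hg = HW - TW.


Hg = 1062.8 - 462.7 = 600.1000 m


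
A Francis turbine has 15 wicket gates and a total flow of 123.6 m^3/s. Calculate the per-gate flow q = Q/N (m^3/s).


q = 123.6 / 15 = 8.2400 m^3/s


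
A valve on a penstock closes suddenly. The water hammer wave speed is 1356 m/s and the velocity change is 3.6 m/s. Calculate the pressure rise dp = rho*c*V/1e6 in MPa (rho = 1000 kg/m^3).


dp = 1000 * 1356 * 3.6 / 1e6 = 4.8816 MPa


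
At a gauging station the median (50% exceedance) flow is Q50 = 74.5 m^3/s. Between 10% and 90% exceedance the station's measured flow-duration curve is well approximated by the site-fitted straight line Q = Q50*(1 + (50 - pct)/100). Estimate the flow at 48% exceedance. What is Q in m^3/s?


Q = 74.5 * (1 + (50 - 48)/100) = 75.9900 m^3/s


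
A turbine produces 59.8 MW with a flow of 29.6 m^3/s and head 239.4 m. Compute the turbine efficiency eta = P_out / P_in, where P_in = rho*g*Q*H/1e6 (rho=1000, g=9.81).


P_in = 1000 * 9.81 * 29.6 * 239.4 / 1e6 = 69.5160 MW
eta = 59.8 / 69.5160 = 0.8602


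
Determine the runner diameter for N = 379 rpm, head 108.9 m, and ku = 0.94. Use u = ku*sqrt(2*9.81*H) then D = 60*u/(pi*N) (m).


u = 0.94 * sqrt(2*9.81*108.9) = 43.4502 m/s
D = 60 * 43.4502 / (pi * 379) = 2.1895 m


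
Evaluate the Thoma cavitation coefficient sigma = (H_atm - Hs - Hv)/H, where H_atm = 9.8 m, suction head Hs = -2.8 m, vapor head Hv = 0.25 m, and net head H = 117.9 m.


sigma = (9.8 - (-2.8) - 0.25) / 117.9 = 0.1047


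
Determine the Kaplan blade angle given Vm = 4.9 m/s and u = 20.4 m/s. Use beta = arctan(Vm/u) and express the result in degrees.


beta = arctan(4.9 / 20.4) = 13.5064 degrees


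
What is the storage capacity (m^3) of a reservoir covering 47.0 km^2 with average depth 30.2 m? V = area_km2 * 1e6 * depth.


V = 47.0 * 1e6 * 30.2 = 1.4194e+09 m^3


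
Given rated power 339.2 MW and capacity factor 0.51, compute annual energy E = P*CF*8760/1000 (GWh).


E = 339.2 * 0.51 * 8760 / 1000 = 1515.4099 GWh


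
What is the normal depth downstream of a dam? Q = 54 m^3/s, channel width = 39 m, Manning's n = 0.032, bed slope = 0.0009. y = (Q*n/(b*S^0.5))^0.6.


y = (54 * 0.032 / (39 * 0.0009^0.5))^0.6 = 1.2636 m


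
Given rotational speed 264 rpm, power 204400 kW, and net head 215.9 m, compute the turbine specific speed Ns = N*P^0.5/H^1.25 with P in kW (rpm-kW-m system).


Ns = 264 * 204400^0.5 / 215.9^1.25 = 144.2210


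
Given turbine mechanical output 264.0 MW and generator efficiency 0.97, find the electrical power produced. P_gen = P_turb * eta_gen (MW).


P_gen = 264.0 * 0.97 = 256.0800 MW


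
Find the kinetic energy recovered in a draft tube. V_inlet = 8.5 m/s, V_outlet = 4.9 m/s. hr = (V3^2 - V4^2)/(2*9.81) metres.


hr = (8.5^2 - 4.9^2) / (2*9.81) = 2.4587 m


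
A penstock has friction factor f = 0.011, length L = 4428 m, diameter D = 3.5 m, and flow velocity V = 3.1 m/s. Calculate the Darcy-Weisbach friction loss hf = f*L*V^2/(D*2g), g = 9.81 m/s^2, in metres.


hf = 0.011 * 4428 * 3.1^2 / (3.5 * 2 * 9.81) = 6.8164 m


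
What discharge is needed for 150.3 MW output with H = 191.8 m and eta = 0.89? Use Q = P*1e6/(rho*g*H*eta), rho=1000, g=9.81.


Q = 150.3 * 1e6 / (1000 * 9.81 * 191.8 * 0.89) = 89.7535 m^3/s


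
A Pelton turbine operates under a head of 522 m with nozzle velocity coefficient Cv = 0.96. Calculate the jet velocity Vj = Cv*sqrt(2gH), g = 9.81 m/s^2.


Vj = 0.96 * sqrt(2*9.81*522) = 97.1529 m/s


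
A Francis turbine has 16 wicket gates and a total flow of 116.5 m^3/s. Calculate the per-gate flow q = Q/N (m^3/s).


q = 116.5 / 16 = 7.2812 m^3/s


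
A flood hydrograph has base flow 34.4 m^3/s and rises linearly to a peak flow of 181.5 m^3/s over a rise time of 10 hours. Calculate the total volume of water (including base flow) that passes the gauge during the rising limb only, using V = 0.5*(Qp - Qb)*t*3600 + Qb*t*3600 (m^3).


V = 0.5*(181.5 - 34.4)*10*3600 + 34.4*10*3600 = 3.8862e+06 m^3


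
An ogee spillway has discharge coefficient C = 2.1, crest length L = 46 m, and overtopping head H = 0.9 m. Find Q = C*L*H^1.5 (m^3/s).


Q = 2.1 * 46 * 0.9^1.5 = 82.4785 m^3/s


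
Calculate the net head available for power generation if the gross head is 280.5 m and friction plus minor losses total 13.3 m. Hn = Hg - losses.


Hn = 280.5 - 13.3 = 267.2000 m


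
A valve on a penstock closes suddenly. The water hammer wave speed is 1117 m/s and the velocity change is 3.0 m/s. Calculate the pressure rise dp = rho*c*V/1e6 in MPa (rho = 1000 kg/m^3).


dp = 1000 * 1117 * 3.0 / 1e6 = 3.3510 MPa


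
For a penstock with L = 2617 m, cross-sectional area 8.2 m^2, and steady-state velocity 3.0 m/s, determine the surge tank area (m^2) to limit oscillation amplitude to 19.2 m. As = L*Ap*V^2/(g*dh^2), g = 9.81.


As = 2617 * 8.2 * 3.0^2 / (9.81 * 19.2^2) = 53.4058 m^2


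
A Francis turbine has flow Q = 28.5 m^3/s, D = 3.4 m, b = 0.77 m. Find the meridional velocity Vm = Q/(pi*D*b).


Vm = 28.5 / (pi * 3.4 * 0.77) = 3.4652 m/s


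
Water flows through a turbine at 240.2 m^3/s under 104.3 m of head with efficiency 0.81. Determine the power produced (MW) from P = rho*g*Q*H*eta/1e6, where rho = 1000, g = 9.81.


P = 1000 * 9.81 * 240.2 * 104.3 * 0.81 / 1e6 = 199.0725 MW


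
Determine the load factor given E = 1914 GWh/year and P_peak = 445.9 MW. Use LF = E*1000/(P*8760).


LF = 1914 * 1000 / (445.9 * 8760) = 0.4900


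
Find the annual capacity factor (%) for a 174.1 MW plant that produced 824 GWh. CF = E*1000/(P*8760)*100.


CF = 824 * 1000 / (174.1 * 8760) * 100 = 54.0287 %


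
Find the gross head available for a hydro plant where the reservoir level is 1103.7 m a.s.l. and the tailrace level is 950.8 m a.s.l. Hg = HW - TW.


Hg = 1103.7 - 950.8 = 152.9000 m


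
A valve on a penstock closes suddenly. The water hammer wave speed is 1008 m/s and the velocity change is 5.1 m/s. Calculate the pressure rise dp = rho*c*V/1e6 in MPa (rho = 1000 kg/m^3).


dp = 1000 * 1008 * 5.1 / 1e6 = 5.1408 MPa


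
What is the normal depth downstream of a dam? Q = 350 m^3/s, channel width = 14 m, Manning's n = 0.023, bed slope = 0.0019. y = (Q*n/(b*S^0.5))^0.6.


y = (350 * 0.023 / (14 * 0.0019^0.5))^0.6 = 4.7008 m


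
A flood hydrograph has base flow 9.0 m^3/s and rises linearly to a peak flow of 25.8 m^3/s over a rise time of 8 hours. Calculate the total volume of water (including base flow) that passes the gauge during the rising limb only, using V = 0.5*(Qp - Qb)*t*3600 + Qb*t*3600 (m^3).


V = 0.5*(25.8 - 9.0)*8*3600 + 9.0*8*3600 = 501120.0000 m^3


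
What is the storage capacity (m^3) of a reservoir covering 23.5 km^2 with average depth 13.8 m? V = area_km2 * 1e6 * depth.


V = 23.5 * 1e6 * 13.8 = 3.2430e+08 m^3


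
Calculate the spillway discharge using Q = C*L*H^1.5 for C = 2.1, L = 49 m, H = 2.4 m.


Q = 2.1 * 49 * 2.4^1.5 = 382.5888 m^3/s


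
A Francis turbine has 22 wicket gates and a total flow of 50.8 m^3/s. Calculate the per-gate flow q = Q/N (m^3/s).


q = 50.8 / 22 = 2.3091 m^3/s


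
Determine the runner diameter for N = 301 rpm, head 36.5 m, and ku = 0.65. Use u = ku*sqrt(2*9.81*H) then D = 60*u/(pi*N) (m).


u = 0.65 * sqrt(2*9.81*36.5) = 17.3944 m/s
D = 60 * 17.3944 / (pi * 301) = 1.1037 m


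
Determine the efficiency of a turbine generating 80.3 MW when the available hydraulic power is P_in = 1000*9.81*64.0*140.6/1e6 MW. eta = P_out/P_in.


P_in = 1000 * 9.81 * 64.0 * 140.6 / 1e6 = 88.2743 MW
eta = 80.3 / 88.2743 = 0.9097


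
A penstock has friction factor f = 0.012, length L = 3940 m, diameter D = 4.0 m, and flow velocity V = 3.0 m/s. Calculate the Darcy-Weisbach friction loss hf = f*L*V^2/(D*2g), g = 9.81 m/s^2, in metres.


hf = 0.012 * 3940 * 3.0^2 / (4.0 * 2 * 9.81) = 5.4220 m


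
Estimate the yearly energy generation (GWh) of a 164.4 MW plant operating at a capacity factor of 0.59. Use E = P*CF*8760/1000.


E = 164.4 * 0.59 * 8760 / 1000 = 849.6850 GWh


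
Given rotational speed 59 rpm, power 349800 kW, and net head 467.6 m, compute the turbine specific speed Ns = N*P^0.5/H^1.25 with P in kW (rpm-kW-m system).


Ns = 59 * 349800^0.5 / 467.6^1.25 = 16.0479


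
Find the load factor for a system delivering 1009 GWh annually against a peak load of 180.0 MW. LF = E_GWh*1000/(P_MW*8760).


LF = 1009 * 1000 / (180.0 * 8760) = 0.6399


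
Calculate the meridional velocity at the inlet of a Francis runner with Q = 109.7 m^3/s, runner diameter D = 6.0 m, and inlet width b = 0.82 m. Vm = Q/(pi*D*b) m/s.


Vm = 109.7 / (pi * 6.0 * 0.82) = 7.0973 m/s


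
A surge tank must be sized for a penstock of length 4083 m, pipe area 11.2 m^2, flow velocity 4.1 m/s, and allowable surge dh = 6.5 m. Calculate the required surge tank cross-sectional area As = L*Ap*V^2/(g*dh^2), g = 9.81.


As = 4083 * 11.2 * 4.1^2 / (9.81 * 6.5^2) = 1854.6817 m^2


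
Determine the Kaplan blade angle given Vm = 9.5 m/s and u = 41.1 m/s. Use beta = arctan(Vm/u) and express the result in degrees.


beta = arctan(9.5 / 41.1) = 13.0150 degrees


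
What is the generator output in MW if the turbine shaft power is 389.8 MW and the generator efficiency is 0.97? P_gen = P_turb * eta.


P_gen = 389.8 * 0.97 = 378.1060 MW


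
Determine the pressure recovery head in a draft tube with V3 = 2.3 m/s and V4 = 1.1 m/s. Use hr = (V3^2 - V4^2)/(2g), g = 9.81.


hr = (2.3^2 - 1.1^2) / (2*9.81) = 0.2080 m


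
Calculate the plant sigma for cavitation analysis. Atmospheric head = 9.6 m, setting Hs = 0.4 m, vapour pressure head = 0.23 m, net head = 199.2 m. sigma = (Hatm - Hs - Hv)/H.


sigma = (9.6 - 0.4 - 0.23) / 199.2 = 0.0450


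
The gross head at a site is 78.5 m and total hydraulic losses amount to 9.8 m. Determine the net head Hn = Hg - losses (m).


Hn = 78.5 - 9.8 = 68.7000 m


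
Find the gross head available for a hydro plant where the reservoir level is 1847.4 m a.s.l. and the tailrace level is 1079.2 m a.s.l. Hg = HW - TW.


Hg = 1847.4 - 1079.2 = 768.2000 m


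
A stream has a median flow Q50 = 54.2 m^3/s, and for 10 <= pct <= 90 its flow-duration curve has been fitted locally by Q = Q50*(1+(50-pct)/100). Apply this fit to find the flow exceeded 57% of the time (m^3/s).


Q = 54.2 * (1 + (50 - 57)/100) = 50.4060 m^3/s


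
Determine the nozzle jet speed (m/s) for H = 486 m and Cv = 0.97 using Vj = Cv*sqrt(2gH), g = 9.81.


Vj = 0.97 * sqrt(2*9.81*486) = 94.7195 m/s


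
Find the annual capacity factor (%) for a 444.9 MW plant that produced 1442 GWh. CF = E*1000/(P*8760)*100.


CF = 1442 * 1000 / (444.9 * 8760) * 100 = 36.9997 %


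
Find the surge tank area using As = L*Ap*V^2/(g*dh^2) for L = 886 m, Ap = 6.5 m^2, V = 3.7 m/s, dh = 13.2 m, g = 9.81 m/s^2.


As = 886 * 6.5 * 3.7^2 / (9.81 * 13.2^2) = 46.1247 m^2


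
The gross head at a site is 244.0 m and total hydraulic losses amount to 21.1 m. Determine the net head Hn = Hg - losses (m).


Hn = 244.0 - 21.1 = 222.9000 m


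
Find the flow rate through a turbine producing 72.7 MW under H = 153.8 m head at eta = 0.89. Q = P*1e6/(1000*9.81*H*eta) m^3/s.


Q = 72.7 * 1e6 / (1000 * 9.81 * 153.8 * 0.89) = 54.1401 m^3/s


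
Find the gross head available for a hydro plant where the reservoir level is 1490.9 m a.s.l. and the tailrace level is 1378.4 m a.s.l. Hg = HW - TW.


Hg = 1490.9 - 1378.4 = 112.5000 m


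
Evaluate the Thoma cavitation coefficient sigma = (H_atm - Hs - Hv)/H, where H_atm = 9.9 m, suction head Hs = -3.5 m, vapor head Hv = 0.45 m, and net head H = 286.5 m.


sigma = (9.9 - (-3.5) - 0.45) / 286.5 = 0.0452


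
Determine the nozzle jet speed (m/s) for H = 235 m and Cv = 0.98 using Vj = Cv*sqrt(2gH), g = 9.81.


Vj = 0.98 * sqrt(2*9.81*235) = 66.5441 m/s


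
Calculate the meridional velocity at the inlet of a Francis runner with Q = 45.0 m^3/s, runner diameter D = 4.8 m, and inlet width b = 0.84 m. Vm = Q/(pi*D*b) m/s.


Vm = 45.0 / (pi * 4.8 * 0.84) = 3.5526 m/s


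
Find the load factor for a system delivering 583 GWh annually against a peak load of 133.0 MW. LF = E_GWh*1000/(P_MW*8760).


LF = 583 * 1000 / (133.0 * 8760) = 0.5004


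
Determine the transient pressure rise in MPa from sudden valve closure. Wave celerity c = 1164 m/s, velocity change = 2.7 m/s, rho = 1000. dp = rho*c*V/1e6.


dp = 1000 * 1164 * 2.7 / 1e6 = 3.1428 MPa


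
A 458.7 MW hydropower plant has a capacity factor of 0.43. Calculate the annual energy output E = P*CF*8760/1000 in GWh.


E = 458.7 * 0.43 * 8760 / 1000 = 1727.8312 GWh


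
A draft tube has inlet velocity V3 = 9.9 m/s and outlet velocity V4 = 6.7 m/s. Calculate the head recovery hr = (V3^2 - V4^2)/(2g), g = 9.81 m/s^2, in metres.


hr = (9.9^2 - 6.7^2) / (2*9.81) = 2.7074 m


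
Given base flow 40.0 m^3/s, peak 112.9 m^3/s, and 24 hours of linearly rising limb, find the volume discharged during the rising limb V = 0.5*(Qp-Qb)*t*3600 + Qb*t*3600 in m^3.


V = 0.5*(112.9 - 40.0)*24*3600 + 40.0*24*3600 = 6.6053e+06 m^3


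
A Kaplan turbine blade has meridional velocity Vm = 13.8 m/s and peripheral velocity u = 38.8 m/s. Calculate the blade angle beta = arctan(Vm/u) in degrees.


beta = arctan(13.8 / 38.8) = 19.5790 degrees


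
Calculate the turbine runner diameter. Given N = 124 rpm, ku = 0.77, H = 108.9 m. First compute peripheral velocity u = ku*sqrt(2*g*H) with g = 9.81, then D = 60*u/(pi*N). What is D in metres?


u = 0.77 * sqrt(2*9.81*108.9) = 35.5921 m/s
D = 60 * 35.5921 / (pi * 124) = 5.4819 m


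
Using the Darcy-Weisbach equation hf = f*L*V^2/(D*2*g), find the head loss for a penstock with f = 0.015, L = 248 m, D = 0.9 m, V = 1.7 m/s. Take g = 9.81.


hf = 0.015 * 248 * 1.7^2 / (0.9 * 2 * 9.81) = 0.6088 m


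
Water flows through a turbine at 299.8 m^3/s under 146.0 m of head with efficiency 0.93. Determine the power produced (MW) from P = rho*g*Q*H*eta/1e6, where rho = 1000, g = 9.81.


P = 1000 * 9.81 * 299.8 * 146.0 * 0.93 / 1e6 = 399.3341 MW


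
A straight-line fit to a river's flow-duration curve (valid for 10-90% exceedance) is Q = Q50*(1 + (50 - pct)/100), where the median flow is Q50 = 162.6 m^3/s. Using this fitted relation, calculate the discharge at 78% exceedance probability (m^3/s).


Q = 162.6 * (1 + (50 - 78)/100) = 117.0720 m^3/s


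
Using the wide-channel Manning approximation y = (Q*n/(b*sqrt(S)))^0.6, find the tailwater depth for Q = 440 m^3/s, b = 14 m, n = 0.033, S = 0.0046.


y = (440 * 0.033 / (14 * 0.0046^0.5))^0.6 = 5.1366 m


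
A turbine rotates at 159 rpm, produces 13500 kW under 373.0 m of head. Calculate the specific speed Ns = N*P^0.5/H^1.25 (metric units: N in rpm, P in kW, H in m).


Ns = 159 * 13500^0.5 / 373.0^1.25 = 11.2701


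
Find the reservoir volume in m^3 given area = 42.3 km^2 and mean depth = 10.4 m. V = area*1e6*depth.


V = 42.3 * 1e6 * 10.4 = 4.3992e+08 m^3


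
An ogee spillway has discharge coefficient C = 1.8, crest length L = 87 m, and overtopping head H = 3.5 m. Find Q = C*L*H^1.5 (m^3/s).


Q = 1.8 * 87 * 3.5^1.5 = 1025.4012 m^3/s


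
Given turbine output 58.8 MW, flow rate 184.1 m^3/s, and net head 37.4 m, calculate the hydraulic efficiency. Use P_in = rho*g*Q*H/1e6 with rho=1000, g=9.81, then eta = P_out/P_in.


P_in = 1000 * 9.81 * 184.1 * 37.4 / 1e6 = 67.5452 MW
eta = 58.8 / 67.5452 = 0.8705


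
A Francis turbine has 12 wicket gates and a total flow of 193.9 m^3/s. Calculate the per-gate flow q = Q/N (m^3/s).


q = 193.9 / 12 = 16.1583 m^3/s


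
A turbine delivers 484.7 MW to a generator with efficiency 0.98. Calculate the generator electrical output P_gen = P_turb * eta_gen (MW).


P_gen = 484.7 * 0.98 = 475.0060 MW


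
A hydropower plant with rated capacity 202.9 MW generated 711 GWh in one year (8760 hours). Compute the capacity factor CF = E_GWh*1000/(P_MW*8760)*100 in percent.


CF = 711 * 1000 / (202.9 * 8760) * 100 = 40.0022 %


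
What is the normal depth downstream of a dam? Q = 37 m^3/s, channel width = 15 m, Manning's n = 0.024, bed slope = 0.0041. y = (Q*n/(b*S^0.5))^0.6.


y = (37 * 0.024 / (15 * 0.0041^0.5))^0.6 = 0.9540 m
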